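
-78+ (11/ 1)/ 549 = -42811/ 549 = -77.98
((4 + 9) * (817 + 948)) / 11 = 22945 / 11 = 2085.91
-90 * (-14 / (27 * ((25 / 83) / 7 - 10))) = -16268 / 3471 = -4.69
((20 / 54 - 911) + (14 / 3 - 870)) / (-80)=22.20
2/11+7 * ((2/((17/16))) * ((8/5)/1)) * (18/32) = 12.04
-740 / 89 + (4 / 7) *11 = -1264 / 623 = -2.03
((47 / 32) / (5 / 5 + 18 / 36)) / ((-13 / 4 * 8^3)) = -47 / 79872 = -0.00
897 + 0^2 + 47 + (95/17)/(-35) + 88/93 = 10455953/11067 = 944.79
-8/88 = -1/11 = -0.09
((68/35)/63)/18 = 0.00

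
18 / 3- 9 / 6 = 9 / 2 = 4.50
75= 75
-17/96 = -0.18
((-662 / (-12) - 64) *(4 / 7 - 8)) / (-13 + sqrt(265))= 8957 / 1008 + 689 *sqrt(265) / 1008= 20.01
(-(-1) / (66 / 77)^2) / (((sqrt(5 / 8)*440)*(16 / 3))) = 49*sqrt(10) / 211200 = 0.00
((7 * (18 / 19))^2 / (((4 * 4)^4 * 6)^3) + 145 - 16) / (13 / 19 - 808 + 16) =-0.16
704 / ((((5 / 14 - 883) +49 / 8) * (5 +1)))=-19712 / 147255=-0.13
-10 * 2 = -20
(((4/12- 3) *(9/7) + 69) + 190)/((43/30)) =53670/301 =178.31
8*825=6600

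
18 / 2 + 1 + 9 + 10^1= 29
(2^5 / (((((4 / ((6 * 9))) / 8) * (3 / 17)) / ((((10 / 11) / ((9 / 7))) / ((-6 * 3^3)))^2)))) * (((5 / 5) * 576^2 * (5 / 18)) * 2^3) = 218365952000 / 793881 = 275061.32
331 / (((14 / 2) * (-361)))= -331 / 2527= -0.13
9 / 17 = 0.53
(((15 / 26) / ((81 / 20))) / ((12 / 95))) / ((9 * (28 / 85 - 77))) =-10625 / 6501222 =-0.00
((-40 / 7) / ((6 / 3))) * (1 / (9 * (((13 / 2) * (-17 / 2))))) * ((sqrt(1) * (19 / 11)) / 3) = 1520 / 459459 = 0.00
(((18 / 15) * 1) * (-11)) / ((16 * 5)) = -33 / 200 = -0.16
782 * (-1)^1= -782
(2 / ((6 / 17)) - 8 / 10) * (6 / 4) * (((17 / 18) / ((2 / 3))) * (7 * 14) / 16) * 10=60809 / 96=633.43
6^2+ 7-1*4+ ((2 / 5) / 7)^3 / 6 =5016379 / 128625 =39.00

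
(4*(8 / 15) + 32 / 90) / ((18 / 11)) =616 / 405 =1.52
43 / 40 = 1.08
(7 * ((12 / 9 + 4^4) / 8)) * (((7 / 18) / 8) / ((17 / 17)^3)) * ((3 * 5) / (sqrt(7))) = 6755 * sqrt(7) / 288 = 62.06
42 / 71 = 0.59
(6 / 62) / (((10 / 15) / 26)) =3.77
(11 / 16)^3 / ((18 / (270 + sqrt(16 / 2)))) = 4.93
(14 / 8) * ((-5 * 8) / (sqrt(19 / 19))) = -70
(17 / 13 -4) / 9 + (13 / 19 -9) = -19151 / 2223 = -8.61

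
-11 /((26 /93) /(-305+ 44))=267003 /26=10269.35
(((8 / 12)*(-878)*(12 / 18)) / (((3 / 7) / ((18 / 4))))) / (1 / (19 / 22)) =-116774 / 33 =-3538.61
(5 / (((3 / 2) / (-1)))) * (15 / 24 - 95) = 3775 / 12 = 314.58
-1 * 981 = -981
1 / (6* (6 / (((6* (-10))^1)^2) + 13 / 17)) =0.22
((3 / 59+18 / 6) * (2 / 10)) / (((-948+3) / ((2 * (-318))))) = 848 / 2065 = 0.41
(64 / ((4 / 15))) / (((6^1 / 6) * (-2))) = -120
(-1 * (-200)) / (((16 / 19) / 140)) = 33250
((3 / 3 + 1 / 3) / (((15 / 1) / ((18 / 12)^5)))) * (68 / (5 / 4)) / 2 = 459 / 25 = 18.36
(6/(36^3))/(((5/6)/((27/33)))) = 1/7920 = 0.00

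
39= 39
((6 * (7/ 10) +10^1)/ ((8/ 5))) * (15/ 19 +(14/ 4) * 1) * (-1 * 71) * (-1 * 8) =821683/ 38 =21623.24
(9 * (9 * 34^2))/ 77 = 93636/ 77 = 1216.05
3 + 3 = 6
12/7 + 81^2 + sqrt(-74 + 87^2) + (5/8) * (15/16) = sqrt(7495) + 5880717/896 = 6649.87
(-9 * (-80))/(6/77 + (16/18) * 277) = 249480/85343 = 2.92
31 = 31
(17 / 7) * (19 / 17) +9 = 82 / 7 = 11.71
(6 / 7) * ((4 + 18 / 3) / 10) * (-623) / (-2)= 267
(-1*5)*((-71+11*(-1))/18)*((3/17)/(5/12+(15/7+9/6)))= 5740/5797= 0.99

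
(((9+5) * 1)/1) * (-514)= -7196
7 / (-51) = -7 / 51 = -0.14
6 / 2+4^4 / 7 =277 / 7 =39.57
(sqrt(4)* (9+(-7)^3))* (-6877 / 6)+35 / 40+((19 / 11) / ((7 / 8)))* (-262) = 1413947329 / 1848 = 765123.01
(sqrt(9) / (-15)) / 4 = -0.05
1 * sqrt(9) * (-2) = -6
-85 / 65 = -17 / 13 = -1.31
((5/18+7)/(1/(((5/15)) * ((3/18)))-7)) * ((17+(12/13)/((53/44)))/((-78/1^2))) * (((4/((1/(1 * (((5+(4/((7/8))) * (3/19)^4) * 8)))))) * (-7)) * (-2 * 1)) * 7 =-819663110136304/346683703509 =-2364.30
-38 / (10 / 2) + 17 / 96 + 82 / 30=-4.69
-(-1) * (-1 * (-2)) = 2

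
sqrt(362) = 19.03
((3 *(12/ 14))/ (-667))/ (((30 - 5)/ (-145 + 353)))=-0.03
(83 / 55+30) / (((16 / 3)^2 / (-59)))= -920223 / 14080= -65.36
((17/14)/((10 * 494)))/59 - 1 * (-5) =20402217/4080440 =5.00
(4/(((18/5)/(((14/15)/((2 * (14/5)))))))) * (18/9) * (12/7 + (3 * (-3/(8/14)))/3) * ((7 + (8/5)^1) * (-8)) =1892/21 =90.10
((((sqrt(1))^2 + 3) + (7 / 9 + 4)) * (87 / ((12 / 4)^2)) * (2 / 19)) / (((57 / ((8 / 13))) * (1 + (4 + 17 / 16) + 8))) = 0.01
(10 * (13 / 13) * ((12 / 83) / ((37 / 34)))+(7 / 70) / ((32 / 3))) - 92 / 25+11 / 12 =-21011549 / 14740800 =-1.43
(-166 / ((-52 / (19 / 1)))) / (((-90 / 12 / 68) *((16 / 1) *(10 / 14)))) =-187663 / 3900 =-48.12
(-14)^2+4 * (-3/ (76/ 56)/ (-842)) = 1567888/ 7999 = 196.01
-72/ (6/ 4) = -48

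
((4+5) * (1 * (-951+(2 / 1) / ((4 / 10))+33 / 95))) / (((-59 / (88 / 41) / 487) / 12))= 415805882976 / 229805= 1809385.71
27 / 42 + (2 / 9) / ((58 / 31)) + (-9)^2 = 298757 / 3654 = 81.76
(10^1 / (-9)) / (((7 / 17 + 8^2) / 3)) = -34 / 657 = -0.05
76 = 76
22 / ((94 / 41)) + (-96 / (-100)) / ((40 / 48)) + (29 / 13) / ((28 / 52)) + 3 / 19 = 11758519 / 781375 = 15.05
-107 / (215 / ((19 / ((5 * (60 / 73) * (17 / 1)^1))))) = -148409 / 1096500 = -0.14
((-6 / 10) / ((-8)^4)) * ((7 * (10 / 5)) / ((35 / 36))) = -27 / 12800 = -0.00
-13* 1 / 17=-13 / 17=-0.76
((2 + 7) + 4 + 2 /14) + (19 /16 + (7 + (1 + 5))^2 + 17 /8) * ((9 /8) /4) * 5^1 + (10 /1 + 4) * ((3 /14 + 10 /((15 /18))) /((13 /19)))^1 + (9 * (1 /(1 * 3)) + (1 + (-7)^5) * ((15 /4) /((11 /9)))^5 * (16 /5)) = -109718402896201591 /7503688192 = -14621929.92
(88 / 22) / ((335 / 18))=72 / 335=0.21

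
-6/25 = -0.24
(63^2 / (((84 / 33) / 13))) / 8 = 81081 / 32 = 2533.78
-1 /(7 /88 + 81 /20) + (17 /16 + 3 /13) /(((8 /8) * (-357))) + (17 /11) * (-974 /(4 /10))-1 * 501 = -6329070143255 /1484154672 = -4264.43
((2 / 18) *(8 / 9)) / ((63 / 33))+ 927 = 1576915 / 1701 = 927.05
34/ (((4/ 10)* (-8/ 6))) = -255/ 4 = -63.75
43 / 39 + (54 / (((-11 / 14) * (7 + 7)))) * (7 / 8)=-5479 / 1716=-3.19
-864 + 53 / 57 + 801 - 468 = -30214 / 57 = -530.07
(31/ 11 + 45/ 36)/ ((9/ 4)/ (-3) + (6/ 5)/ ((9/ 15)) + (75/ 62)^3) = 10665178/ 7917635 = 1.35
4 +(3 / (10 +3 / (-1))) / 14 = 395 / 98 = 4.03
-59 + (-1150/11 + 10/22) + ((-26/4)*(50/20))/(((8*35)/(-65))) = -392561/2464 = -159.32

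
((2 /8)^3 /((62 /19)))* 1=19 /3968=0.00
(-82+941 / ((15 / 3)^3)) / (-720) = 3103 / 30000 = 0.10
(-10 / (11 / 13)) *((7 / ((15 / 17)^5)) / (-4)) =38.67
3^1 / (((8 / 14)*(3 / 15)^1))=105 / 4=26.25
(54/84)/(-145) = -9/2030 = -0.00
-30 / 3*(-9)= 90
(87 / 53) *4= 348 / 53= 6.57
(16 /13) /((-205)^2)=16 /546325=0.00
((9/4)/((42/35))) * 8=15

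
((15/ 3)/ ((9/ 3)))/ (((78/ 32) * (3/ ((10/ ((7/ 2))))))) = 1600/ 2457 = 0.65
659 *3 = 1977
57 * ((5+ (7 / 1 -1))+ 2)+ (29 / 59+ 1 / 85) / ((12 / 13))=11156548 / 15045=741.55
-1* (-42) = 42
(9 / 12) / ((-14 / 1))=-3 / 56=-0.05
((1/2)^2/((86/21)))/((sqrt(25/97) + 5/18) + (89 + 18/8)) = 12081447/18113303230 - 3402 * sqrt(97)/9056651615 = 0.00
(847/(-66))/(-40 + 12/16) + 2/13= 2944/6123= 0.48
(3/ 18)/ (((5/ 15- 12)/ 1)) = -1/ 70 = -0.01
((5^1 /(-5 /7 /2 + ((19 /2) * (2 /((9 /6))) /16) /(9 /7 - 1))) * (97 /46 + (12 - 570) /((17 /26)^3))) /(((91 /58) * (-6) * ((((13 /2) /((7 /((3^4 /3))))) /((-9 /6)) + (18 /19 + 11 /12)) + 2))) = -834341686271520 /24433365504613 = -34.15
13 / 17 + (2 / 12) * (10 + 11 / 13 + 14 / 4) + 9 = 32237 / 2652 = 12.16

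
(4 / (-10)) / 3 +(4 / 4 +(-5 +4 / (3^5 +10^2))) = -21206 / 5145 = -4.12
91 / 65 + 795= 3982 / 5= 796.40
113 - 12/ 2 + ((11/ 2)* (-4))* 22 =-377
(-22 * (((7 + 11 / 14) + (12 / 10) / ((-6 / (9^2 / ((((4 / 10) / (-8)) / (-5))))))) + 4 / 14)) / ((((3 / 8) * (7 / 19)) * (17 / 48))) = 603712384 / 833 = 724744.76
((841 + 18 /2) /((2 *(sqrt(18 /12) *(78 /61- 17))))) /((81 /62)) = -1607350 *sqrt(6) /233037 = -16.90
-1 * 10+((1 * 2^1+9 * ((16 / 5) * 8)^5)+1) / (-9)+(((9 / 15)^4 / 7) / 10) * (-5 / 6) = -2886220735817 / 262500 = -10995126.61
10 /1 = 10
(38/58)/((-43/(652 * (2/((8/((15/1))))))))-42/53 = -2514489/66091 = -38.05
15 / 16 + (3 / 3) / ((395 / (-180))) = 609 / 1264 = 0.48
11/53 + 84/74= 2633/1961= 1.34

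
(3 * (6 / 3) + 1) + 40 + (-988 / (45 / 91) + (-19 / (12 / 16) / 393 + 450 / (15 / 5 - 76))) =-842244949 / 430335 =-1957.18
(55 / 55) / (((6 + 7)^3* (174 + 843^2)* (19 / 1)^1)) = 1 / 29671884489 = 0.00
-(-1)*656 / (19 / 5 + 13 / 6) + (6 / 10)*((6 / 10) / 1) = 493611 / 4475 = 110.30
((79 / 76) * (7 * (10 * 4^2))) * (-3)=-66360 / 19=-3492.63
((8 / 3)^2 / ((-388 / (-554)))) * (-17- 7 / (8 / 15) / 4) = -179773 / 873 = -205.93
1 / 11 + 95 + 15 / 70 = 14677 / 154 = 95.31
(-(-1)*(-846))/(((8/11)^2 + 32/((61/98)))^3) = -170092820745243/28170230038528000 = -0.01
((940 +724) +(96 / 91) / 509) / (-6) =-38537456 / 138957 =-277.33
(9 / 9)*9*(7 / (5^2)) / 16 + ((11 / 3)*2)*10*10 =880189 / 1200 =733.49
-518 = -518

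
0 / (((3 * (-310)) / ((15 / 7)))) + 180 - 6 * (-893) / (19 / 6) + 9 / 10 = 18729 / 10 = 1872.90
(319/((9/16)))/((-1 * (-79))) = 5104/711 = 7.18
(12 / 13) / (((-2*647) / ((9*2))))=-108 / 8411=-0.01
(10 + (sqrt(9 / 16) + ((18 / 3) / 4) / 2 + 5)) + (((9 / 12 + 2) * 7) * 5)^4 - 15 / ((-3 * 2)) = 21970655489 / 256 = 85822873.00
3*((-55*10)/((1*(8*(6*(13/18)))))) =-2475/52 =-47.60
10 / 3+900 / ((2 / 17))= 22960 / 3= 7653.33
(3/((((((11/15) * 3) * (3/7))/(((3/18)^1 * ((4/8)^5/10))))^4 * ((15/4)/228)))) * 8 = 0.00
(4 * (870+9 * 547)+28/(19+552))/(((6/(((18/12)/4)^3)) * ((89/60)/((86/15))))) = 640061235/813104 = 787.18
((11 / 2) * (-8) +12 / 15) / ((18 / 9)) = -21.60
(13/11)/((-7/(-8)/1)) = 104/77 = 1.35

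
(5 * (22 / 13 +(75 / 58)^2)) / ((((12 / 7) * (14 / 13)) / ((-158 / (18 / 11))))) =-639292885 / 726624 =-879.81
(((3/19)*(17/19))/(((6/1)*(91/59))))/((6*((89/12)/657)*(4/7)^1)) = 658971/1670708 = 0.39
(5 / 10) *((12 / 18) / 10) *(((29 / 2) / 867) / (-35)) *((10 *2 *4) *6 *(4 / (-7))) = 0.00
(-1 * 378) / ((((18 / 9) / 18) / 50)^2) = -76545000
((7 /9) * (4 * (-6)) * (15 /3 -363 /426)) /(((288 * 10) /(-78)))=53599 /25560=2.10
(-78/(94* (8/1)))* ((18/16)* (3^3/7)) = -9477/21056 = -0.45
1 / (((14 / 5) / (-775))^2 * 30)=3003125 / 1176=2553.68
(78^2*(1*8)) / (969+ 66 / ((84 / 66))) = 18928 / 397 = 47.68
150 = 150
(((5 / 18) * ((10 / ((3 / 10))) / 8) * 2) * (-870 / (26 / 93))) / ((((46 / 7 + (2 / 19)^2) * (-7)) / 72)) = 1217021250 / 108121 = 11256.10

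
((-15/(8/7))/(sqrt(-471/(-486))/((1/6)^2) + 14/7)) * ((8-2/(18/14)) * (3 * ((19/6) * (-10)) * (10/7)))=-68875/3756 + 68875 * sqrt(314)/3756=306.60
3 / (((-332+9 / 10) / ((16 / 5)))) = -96 / 3311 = -0.03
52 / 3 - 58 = -122 / 3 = -40.67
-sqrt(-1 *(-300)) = -17.32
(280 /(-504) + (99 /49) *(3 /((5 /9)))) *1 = 22832 /2205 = 10.35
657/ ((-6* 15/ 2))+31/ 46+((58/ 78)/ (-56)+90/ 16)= -8.31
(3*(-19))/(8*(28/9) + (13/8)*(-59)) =216/269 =0.80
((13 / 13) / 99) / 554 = 1 / 54846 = 0.00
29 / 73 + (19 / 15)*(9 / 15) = 2112 / 1825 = 1.16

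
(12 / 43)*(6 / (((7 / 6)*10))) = 216 / 1505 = 0.14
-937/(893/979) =-917323/893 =-1027.24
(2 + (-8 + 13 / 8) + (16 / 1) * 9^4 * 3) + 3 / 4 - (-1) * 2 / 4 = 2519399 / 8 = 314924.88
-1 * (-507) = 507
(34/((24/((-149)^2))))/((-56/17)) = -6416089/672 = -9547.75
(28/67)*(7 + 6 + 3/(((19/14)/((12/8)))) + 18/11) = 1568/209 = 7.50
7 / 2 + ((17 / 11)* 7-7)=161 / 22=7.32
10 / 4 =5 / 2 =2.50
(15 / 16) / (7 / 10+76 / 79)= 5925 / 10504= 0.56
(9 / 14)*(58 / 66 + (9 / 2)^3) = 59.15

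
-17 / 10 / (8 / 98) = -20.82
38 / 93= 0.41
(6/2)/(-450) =-1/150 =-0.01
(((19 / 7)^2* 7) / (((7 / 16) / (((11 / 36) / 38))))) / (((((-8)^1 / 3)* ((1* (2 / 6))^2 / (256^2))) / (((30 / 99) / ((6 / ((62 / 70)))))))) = -9650176 / 1029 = -9378.21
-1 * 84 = -84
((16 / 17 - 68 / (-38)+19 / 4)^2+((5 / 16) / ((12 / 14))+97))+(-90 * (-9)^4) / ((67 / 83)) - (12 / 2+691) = -491235312392125 / 671044128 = -732046.21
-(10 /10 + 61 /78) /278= -1 /156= -0.01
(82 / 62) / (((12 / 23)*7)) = 943 / 2604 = 0.36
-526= -526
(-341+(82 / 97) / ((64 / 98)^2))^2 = 283483996542289 / 2466512896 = 114933.11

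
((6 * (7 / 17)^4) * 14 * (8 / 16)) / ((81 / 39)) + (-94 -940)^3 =-830997679399474 / 751689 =-1105507303.42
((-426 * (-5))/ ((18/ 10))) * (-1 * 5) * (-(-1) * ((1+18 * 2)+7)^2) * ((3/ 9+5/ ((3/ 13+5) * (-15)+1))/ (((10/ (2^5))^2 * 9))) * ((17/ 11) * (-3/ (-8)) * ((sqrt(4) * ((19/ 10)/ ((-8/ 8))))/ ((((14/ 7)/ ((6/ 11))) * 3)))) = 1003606016/ 1431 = 701331.95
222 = 222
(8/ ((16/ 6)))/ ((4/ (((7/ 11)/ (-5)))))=-21/ 220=-0.10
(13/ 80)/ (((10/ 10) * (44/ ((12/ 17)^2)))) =117/ 63580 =0.00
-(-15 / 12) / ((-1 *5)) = -1 / 4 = -0.25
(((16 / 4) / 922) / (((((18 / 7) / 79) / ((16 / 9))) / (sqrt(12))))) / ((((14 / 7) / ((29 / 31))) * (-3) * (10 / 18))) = -256592 * sqrt(3) / 1929285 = -0.23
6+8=14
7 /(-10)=-7 /10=-0.70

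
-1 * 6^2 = -36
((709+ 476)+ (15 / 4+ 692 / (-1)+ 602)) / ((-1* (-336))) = 1465 / 448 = 3.27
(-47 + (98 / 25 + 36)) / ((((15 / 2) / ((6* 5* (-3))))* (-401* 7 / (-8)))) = 16992 / 70175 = 0.24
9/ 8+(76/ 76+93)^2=70697/ 8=8837.12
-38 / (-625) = 38 / 625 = 0.06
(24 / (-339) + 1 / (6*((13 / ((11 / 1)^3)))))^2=288.77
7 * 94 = 658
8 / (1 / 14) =112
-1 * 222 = -222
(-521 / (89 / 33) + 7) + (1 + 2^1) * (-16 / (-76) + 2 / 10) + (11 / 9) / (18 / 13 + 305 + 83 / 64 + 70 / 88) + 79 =-22759995407408 / 214829958195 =-105.94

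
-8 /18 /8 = -1 /18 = -0.06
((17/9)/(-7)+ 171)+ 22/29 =313310/1827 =171.49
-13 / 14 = -0.93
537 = 537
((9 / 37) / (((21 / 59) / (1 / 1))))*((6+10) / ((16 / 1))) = 177 / 259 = 0.68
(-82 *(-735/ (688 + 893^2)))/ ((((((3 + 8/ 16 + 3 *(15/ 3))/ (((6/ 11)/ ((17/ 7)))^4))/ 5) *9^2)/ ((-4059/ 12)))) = -711964688400/ 3282864134966119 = -0.00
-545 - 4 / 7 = -3819 / 7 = -545.57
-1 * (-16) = 16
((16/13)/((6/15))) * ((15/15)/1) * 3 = 9.23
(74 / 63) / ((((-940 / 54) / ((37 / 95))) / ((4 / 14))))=-0.01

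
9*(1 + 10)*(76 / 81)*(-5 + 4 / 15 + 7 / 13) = -683848 / 1755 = -389.66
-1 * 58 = -58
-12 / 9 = -4 / 3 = -1.33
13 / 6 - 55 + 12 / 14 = -2183 / 42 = -51.98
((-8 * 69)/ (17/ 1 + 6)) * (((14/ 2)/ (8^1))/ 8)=-21/ 8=-2.62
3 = 3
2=2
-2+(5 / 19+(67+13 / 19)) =1253 / 19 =65.95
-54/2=-27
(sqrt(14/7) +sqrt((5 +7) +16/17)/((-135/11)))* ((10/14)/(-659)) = -5* sqrt(2)/4613 +22* sqrt(935)/2117367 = -0.00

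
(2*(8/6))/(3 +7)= 4/15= 0.27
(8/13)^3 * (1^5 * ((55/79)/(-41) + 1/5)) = 116736/2736955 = 0.04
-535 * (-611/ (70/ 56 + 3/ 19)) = 232180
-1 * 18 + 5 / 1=-13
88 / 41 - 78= -3110 / 41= -75.85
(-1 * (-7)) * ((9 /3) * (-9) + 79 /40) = -7007 /40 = -175.18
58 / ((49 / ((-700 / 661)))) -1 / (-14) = -10939 / 9254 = -1.18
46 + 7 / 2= 99 / 2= 49.50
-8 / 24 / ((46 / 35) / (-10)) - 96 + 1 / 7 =-45074 / 483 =-93.32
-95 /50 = -19 /10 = -1.90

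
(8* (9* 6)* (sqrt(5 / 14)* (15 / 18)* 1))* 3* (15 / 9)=900* sqrt(70) / 7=1075.71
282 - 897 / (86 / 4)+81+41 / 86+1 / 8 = 110727 / 344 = 321.88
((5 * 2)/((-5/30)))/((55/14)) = -168/11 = -15.27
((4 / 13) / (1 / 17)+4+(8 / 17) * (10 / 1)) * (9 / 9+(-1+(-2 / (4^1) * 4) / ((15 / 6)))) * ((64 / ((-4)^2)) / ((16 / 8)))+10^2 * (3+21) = 525472 / 221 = 2377.70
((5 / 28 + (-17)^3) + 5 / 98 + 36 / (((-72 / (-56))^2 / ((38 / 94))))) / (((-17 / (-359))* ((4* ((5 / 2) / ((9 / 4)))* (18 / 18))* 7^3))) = -29192305067 / 429721376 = -67.93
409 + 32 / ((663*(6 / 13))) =62593 / 153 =409.10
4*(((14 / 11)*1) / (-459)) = -56 / 5049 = -0.01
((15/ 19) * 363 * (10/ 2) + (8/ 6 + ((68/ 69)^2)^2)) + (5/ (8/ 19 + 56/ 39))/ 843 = 238989840545990521/ 166523188410144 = 1435.17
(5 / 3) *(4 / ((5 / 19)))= 76 / 3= 25.33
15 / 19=0.79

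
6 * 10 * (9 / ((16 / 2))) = 135 / 2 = 67.50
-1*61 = -61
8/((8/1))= 1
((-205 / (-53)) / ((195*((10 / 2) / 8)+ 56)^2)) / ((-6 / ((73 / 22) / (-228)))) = 59860 / 201871246797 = 0.00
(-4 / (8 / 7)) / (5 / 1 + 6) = -7 / 22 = -0.32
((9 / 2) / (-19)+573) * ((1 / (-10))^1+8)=343887 / 76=4524.83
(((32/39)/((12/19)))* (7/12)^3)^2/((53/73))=3100404097/33849721152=0.09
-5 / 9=-0.56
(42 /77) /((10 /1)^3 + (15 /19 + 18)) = 114 /212927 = 0.00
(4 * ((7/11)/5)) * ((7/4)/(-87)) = -49/4785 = -0.01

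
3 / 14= 0.21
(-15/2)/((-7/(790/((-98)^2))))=5925/67228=0.09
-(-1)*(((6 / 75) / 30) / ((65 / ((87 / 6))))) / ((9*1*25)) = 29 / 10968750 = 0.00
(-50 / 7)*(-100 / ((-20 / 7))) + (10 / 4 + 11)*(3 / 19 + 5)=-3427 / 19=-180.37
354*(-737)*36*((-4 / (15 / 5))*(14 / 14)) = 12523104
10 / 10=1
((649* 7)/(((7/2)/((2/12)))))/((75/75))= 649/3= 216.33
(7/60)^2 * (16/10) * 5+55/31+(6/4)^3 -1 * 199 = -10810799/55800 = -193.74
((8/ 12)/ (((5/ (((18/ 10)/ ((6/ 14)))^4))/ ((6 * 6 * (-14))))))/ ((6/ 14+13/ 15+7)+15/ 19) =-6518225196/ 2831875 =-2301.73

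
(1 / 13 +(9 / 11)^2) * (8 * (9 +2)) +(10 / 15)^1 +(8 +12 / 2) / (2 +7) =67.90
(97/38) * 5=12.76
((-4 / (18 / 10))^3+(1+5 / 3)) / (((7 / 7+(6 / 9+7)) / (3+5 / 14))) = -71158 / 22113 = -3.22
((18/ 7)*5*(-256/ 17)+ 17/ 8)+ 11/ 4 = -179679/ 952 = -188.74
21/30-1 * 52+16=-353/10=-35.30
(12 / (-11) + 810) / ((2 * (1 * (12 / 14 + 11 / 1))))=31143 / 913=34.11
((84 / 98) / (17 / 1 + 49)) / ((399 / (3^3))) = 9 / 10241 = 0.00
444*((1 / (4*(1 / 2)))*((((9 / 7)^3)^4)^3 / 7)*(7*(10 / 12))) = 4167753915813747266190427356832938585 / 2651730845859653471779023381601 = 1571710.76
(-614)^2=376996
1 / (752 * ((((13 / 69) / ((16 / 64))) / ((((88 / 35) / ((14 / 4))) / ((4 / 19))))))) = 14421 / 2395120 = 0.01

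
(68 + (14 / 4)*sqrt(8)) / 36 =7*sqrt(2) / 36 + 17 / 9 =2.16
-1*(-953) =953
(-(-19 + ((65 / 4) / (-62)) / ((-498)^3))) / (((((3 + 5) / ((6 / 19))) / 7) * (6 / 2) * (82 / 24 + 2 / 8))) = 4073721639673 / 8535416769792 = 0.48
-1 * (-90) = 90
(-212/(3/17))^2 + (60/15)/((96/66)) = 1443204.53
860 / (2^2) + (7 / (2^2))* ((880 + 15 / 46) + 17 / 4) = 648787 / 368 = 1763.01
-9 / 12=-3 / 4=-0.75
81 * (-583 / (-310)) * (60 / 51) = 94446 / 527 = 179.21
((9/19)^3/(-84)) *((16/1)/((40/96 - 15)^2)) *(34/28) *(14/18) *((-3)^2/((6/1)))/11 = -198288/16174379375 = -0.00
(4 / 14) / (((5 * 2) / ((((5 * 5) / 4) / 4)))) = 0.04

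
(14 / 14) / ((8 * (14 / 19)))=19 / 112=0.17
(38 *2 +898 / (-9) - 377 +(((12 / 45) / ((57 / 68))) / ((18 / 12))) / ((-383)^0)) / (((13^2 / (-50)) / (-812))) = -8342902120 / 86697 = -96230.57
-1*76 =-76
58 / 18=29 / 9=3.22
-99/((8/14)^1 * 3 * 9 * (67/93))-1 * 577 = -157023/268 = -585.91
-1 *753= -753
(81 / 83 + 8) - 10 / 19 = 13325 / 1577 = 8.45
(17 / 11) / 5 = 17 / 55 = 0.31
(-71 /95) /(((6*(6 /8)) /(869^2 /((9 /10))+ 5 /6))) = -139354.09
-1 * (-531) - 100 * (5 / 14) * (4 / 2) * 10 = -1283 / 7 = -183.29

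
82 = 82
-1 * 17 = -17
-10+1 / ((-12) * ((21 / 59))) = -10.23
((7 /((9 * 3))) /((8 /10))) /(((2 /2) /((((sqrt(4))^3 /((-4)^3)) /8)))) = -35 /6912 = -0.01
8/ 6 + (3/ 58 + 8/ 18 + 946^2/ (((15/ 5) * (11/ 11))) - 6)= 155713207/ 522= 298301.16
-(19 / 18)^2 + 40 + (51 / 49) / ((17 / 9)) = 626099 / 15876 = 39.44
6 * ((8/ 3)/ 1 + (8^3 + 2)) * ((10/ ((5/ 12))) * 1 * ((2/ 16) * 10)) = 93000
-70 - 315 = -385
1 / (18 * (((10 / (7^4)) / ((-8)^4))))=2458624 / 45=54636.09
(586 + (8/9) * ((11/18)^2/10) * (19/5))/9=10682149/164025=65.13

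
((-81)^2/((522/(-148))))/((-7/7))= 53946/29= 1860.21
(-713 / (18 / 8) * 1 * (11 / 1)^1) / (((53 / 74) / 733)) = -1701680024 / 477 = -3567463.36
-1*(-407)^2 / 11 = -15059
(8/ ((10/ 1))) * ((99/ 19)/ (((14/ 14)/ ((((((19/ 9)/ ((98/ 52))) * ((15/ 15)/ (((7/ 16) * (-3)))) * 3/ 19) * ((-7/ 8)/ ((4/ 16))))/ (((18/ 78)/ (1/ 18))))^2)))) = 80427776/ 1496531295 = 0.05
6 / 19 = 0.32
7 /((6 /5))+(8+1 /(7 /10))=641 /42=15.26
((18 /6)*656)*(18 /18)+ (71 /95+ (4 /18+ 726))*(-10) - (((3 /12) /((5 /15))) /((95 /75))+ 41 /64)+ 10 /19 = -58029491 /10944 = -5302.40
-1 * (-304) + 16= 320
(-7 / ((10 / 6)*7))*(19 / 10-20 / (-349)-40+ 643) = -6333903 / 17450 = -362.97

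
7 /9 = 0.78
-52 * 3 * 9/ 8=-351/ 2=-175.50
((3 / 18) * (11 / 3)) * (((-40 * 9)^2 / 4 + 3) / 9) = 118811 / 54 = 2200.20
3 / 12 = 0.25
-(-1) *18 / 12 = 3 / 2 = 1.50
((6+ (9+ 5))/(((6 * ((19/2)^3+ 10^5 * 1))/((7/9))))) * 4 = 2240/21785193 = 0.00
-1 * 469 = -469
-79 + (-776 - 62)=-917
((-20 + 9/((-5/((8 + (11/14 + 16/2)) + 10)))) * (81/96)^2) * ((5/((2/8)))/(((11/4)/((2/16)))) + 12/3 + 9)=-106517835/157696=-675.46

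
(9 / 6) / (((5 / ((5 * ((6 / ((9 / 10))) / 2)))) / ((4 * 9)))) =180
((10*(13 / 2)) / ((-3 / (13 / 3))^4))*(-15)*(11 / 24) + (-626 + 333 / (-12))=-136419605 / 52488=-2599.06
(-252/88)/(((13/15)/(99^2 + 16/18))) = -9262785/286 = -32387.36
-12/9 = -4/3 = -1.33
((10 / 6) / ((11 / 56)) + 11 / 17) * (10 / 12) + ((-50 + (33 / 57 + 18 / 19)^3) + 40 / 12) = -35.50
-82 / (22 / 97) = -3977 / 11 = -361.55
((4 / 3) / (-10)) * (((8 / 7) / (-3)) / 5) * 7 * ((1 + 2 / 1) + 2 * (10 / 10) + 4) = 16 / 25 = 0.64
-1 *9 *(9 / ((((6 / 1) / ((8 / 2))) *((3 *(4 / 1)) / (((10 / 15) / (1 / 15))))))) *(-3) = 135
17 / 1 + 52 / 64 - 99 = -1299 / 16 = -81.19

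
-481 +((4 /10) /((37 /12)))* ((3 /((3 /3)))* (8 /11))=-978259 /2035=-480.72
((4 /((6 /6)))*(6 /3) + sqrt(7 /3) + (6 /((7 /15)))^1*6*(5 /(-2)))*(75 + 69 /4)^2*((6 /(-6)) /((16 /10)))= 440480835 /448 - 226935*sqrt(21) /128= 975091.57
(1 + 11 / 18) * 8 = 116 / 9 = 12.89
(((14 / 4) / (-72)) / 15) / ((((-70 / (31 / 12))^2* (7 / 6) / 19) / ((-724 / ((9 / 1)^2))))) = 3304879 / 5143824000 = 0.00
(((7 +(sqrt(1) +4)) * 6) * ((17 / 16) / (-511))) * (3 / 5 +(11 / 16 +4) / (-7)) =0.01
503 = 503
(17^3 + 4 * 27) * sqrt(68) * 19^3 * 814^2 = 45638338970488 * sqrt(17) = 188171692153064.78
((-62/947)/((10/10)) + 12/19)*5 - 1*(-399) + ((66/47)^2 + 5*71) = 30159770776/39746537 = 758.80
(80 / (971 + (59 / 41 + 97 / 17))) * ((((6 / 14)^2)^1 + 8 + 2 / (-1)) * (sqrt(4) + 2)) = 67581120 / 33406583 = 2.02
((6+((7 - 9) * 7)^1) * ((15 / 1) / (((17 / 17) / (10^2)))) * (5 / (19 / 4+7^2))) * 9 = -432000 / 43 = -10046.51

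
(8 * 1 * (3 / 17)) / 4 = 6 / 17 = 0.35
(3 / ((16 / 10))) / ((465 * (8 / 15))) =0.01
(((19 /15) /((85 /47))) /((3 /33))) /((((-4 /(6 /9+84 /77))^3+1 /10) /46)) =-22040729524 /726895605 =-30.32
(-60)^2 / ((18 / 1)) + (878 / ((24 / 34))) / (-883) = 1052137 / 5298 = 198.59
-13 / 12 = -1.08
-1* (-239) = 239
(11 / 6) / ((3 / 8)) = 44 / 9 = 4.89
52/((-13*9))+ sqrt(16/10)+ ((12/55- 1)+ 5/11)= -382/495+ 2*sqrt(10)/5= 0.49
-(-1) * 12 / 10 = 6 / 5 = 1.20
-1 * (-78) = 78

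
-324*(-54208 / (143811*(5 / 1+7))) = 162624 / 15979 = 10.18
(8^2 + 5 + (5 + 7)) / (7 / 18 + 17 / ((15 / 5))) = 1458 / 109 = 13.38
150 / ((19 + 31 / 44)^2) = 96800 / 250563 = 0.39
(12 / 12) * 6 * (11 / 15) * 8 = 176 / 5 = 35.20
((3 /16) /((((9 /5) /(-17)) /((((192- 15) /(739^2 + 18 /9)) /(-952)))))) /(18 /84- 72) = -59 /7025326272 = -0.00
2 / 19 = 0.11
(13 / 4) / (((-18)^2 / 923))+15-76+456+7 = 532991 / 1296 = 411.26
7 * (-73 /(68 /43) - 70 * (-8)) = 244587 /68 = 3596.87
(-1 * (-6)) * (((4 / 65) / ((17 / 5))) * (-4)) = -96 / 221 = -0.43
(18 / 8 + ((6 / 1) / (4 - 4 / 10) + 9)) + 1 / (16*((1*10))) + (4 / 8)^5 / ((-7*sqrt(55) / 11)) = 12.92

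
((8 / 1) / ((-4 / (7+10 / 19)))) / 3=-286 / 57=-5.02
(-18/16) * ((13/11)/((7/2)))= -117/308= -0.38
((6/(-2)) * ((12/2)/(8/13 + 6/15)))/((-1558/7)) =1365/17138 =0.08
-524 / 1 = -524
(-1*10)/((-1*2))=5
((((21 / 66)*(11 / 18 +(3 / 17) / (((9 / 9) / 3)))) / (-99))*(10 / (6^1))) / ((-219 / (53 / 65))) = 129479 / 5692303188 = 0.00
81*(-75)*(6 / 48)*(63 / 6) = -127575 / 16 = -7973.44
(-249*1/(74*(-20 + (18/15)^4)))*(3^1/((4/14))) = 3268125/1658192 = 1.97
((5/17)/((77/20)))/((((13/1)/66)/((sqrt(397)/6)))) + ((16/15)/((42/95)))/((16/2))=19/63 + 100*sqrt(397)/1547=1.59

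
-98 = -98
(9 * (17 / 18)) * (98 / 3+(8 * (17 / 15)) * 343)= 400673 / 15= 26711.53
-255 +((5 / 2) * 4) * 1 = -245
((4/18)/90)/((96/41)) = 41/38880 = 0.00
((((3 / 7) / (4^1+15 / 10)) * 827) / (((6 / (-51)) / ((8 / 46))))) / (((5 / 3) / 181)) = -91608444 / 8855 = -10345.39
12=12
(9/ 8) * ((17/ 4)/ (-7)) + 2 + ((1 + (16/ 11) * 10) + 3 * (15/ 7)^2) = 528443/ 17248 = 30.64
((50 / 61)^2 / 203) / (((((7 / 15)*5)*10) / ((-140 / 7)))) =-15000 / 5287541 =-0.00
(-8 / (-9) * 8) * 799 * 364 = 18613504 / 9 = 2068167.11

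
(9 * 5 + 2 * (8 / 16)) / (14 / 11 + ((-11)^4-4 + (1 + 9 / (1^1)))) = 506 / 161131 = 0.00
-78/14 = -39/7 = -5.57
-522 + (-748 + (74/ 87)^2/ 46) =-221087752/ 174087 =-1269.98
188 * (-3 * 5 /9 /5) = -188 /3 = -62.67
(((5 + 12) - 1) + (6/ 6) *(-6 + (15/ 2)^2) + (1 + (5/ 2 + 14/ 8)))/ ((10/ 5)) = 143/ 4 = 35.75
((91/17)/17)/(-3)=-91/867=-0.10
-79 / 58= -1.36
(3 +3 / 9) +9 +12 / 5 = 14.73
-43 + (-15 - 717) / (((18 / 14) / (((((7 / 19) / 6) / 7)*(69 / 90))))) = -120116 / 2565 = -46.83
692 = 692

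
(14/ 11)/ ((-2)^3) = -7/ 44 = -0.16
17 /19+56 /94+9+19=26335 /893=29.49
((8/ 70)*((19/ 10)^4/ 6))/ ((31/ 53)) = 6907013/ 16275000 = 0.42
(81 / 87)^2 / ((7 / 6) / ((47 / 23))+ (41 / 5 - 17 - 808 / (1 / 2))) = -1027890 / 1926027083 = -0.00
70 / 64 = 35 / 32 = 1.09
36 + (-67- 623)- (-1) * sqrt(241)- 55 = -709 + sqrt(241) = -693.48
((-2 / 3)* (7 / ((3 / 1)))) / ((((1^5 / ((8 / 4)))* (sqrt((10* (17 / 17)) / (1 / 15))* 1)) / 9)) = -14* sqrt(6) / 15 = -2.29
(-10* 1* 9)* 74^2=-492840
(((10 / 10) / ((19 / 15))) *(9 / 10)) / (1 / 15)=405 / 38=10.66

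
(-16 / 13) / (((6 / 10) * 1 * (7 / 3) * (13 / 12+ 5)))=-960 / 6643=-0.14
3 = 3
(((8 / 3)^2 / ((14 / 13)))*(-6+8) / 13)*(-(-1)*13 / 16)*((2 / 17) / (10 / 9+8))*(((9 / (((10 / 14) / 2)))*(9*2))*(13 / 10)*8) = 50.28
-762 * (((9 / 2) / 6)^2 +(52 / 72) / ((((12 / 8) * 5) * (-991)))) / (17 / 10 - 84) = 152889839 / 29361348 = 5.21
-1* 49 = -49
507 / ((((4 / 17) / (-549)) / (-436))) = 515769579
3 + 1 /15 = 3.07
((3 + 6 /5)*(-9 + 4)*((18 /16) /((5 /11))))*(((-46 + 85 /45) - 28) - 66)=287133 /40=7178.32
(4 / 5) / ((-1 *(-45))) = 0.02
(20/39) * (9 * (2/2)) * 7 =420/13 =32.31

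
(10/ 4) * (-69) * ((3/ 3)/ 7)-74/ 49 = -26.15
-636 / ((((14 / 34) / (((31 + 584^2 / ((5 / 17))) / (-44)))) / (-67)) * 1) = -150006139401 / 55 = -2727384352.75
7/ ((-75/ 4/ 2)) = -56/ 75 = -0.75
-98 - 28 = -126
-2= -2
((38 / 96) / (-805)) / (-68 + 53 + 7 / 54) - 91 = -470589949 / 5171320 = -91.00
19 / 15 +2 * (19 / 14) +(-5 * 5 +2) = -1997 / 105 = -19.02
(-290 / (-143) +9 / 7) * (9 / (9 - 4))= 29853 / 5005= 5.96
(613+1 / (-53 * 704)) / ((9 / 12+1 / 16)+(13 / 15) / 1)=343083825 / 939796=365.06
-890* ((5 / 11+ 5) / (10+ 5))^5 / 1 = -911360 / 161051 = -5.66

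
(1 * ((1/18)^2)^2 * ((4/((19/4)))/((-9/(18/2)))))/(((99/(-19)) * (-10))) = -1/6495390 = -0.00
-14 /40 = -7 /20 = -0.35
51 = 51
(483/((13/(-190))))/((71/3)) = -275310/923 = -298.28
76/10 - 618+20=-2952/5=-590.40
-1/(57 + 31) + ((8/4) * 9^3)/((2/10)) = 641519/88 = 7289.99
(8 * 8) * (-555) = -35520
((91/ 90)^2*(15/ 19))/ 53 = 8281/ 543780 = 0.02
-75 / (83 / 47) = -3525 / 83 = -42.47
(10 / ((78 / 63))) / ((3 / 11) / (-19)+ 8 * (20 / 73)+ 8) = 533995 / 672867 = 0.79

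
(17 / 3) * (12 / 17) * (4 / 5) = 16 / 5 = 3.20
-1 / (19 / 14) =-14 / 19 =-0.74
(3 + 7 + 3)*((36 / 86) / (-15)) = -78 / 215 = -0.36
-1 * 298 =-298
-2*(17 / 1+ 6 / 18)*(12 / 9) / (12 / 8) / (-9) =832 / 243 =3.42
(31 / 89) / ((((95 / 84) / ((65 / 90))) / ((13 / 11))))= 73346 / 279015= 0.26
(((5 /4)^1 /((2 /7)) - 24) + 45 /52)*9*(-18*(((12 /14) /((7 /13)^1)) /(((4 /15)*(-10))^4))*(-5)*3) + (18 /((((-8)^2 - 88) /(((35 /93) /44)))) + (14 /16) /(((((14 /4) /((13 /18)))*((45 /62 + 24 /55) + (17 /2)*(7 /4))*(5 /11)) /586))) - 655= -559303278827589341 /269479056236544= -2075.50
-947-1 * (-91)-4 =-860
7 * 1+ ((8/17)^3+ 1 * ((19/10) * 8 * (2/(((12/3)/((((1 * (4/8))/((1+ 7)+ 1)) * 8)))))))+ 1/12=9343339/884340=10.57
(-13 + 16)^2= 9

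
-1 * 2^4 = -16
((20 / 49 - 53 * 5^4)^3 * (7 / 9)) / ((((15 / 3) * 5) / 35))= -95022692695930725 / 2401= -39576298498929.91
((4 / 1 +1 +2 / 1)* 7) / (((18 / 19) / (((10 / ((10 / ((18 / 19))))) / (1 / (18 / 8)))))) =441 / 4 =110.25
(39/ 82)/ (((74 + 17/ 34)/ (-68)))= -2652/ 6109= -0.43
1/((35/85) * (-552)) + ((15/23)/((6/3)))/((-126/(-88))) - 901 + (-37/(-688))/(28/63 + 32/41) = -135291327673/150201408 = -900.73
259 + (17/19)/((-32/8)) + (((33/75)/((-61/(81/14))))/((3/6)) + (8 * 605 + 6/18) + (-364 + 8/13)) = 149839014151/31640700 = 4735.64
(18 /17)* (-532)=-9576 /17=-563.29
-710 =-710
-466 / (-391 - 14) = 466 / 405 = 1.15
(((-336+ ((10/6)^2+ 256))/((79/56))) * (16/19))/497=-88960/959139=-0.09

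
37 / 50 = 0.74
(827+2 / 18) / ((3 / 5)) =37220 / 27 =1378.52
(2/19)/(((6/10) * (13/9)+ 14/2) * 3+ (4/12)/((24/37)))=720/164939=0.00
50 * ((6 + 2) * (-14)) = -5600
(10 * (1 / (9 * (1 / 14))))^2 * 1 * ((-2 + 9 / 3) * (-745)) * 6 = -29204000 / 27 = -1081629.63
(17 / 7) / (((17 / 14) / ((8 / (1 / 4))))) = 64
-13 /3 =-4.33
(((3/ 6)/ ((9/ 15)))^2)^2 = 625/ 1296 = 0.48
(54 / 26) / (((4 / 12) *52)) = 81 / 676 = 0.12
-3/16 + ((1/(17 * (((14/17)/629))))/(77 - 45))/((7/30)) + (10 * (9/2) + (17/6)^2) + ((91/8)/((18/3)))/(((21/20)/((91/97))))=9209621/152096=60.55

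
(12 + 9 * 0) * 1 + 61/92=12.66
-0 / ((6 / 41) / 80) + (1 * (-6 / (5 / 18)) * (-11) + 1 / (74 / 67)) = 88247 / 370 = 238.51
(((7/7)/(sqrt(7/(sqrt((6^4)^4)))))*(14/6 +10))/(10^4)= 999*sqrt(7)/4375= 0.60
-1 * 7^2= -49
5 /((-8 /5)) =-3.12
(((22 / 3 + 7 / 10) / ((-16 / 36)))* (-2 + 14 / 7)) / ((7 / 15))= 0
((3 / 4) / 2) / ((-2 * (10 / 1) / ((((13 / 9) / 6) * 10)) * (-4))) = 13 / 1152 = 0.01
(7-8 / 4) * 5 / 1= 25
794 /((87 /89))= 70666 /87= 812.25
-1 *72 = -72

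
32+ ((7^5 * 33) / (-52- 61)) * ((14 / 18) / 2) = -1272443 / 678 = -1876.76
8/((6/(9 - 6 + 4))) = 9.33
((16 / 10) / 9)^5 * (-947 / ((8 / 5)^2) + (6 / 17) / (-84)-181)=-2148276736 / 21958846875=-0.10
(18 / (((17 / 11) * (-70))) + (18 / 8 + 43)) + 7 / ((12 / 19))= 56.17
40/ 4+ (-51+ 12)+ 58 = 29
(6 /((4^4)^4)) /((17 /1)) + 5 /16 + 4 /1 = 4.31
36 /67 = 0.54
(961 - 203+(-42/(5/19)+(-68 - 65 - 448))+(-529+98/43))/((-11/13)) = 1423552/2365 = 601.92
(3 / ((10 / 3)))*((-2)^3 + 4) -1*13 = -83 / 5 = -16.60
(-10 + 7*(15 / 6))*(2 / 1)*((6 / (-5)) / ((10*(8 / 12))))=-27 / 10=-2.70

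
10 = 10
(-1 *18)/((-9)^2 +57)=-3/23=-0.13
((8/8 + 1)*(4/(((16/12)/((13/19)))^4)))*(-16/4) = -2313441/1042568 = -2.22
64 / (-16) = -4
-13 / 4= -3.25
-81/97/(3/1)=-27/97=-0.28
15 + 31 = 46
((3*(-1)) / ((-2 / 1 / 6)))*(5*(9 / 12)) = 33.75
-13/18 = -0.72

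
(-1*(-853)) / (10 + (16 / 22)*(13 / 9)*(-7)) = 84447 / 262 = 322.32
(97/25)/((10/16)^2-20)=-6208/31375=-0.20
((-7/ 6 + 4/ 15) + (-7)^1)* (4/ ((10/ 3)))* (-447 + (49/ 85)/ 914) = 8230389297/ 1942250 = 4237.55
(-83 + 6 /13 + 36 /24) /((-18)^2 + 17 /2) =-0.24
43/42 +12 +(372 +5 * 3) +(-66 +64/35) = 70529/210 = 335.85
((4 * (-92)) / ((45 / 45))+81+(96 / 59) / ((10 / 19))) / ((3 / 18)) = -502518 / 295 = -1703.45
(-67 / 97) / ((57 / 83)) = -5561 / 5529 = -1.01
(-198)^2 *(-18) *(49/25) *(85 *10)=-1175649552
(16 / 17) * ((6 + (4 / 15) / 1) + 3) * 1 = 2224 / 255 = 8.72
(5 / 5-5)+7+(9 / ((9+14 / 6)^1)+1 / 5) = 679 / 170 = 3.99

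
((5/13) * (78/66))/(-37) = -5/407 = -0.01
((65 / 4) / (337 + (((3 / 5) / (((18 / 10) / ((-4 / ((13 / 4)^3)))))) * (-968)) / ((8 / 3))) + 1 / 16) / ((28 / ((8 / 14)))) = 268517 / 120950032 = 0.00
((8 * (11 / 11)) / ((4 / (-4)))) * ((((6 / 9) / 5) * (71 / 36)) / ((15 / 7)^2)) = -13916 / 30375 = -0.46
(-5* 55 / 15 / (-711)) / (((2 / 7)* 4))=385 / 17064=0.02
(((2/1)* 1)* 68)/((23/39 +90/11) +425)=7293/23261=0.31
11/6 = 1.83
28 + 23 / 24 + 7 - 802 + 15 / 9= -6115 / 8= -764.38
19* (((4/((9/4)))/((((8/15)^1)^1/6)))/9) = 380/9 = 42.22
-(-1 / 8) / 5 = 1 / 40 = 0.02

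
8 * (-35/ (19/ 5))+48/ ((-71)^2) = -7056488/ 95779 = -73.67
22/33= 2/3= 0.67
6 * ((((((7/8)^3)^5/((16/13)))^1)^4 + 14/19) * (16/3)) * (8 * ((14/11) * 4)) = 9844425299530805160625134428865669219530940629747296972487541/10249330177311064684700624917581267820042127249163931353088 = 960.49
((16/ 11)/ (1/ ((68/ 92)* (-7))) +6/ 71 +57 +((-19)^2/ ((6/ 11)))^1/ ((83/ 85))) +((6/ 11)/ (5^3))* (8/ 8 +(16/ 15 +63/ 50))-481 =6886818806891/ 27954918750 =246.35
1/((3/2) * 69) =2/207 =0.01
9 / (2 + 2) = 9 / 4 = 2.25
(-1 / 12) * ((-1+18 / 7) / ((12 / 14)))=-0.15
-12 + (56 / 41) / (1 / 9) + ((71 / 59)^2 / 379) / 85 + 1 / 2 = 7289540337 / 9195514030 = 0.79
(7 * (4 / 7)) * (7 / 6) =14 / 3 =4.67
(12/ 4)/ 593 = 3/ 593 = 0.01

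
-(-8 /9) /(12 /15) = 1.11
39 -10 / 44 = 853 / 22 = 38.77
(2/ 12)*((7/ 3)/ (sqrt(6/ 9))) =7*sqrt(6)/ 36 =0.48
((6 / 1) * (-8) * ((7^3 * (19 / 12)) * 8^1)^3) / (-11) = 35428529972864 / 99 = 357863939119.84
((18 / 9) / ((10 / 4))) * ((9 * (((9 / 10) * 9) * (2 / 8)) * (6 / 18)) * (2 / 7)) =243 / 175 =1.39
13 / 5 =2.60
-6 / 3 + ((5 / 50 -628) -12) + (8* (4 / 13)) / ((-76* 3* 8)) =-4756489 / 7410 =-641.90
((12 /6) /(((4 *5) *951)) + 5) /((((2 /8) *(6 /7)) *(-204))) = -332857 /2910060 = -0.11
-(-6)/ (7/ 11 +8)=66/ 95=0.69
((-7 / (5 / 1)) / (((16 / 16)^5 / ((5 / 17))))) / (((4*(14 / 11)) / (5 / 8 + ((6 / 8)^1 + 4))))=-473 / 1088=-0.43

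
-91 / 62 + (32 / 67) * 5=3823 / 4154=0.92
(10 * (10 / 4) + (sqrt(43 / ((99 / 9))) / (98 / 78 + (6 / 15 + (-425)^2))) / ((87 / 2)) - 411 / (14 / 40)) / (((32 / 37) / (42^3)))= -393810795 / 4 + 22272705 * sqrt(473) / 22471762324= -98452698.73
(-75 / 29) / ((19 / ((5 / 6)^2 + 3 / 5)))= -1165 / 6612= -0.18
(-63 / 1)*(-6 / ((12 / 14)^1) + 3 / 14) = 855 / 2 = 427.50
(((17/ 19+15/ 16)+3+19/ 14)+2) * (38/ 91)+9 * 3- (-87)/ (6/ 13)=1115615/ 5096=218.92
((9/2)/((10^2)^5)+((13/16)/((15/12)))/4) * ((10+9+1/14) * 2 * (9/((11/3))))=23429250064881/1540000000000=15.21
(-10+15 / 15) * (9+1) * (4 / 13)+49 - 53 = -412 / 13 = -31.69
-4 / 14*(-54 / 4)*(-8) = -216 / 7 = -30.86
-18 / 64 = -9 / 32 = -0.28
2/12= 1/6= 0.17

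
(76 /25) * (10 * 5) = 152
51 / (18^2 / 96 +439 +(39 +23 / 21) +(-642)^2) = 8568 / 69324607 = 0.00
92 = 92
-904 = -904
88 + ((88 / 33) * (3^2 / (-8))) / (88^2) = 681469 / 7744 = 88.00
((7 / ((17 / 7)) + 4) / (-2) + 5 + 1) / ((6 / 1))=29 / 68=0.43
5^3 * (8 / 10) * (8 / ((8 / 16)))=1600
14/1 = 14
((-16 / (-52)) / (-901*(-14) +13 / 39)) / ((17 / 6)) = 72 / 8363303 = 0.00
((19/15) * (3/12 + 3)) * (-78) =-3211/10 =-321.10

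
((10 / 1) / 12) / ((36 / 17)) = 85 / 216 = 0.39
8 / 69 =0.12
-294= -294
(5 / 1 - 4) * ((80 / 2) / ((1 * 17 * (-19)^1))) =-40 / 323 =-0.12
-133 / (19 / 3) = -21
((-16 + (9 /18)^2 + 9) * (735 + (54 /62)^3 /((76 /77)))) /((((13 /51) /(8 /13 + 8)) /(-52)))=64220448651156 /7358377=8727529.00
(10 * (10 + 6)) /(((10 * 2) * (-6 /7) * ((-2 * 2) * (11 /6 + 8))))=14 /59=0.24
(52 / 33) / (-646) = -26 / 10659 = -0.00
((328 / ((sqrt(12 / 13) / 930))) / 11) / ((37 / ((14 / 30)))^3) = 3487624 * sqrt(39) / 376098525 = 0.06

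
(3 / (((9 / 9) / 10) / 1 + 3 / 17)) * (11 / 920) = 561 / 4324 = 0.13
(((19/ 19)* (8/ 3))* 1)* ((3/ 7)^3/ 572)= 18/ 49049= 0.00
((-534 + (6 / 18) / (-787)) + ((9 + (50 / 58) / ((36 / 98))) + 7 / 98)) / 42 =-375697184 / 30194829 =-12.44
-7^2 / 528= -49 / 528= -0.09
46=46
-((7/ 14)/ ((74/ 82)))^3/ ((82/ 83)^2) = -282449/ 1620896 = -0.17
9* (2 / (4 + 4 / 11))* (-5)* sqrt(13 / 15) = -11* sqrt(195) / 8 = -19.20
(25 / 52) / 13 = 25 / 676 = 0.04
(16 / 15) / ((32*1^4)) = 1 / 30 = 0.03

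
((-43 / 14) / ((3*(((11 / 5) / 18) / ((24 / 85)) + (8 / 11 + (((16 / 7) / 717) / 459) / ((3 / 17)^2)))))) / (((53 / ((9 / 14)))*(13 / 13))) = -0.01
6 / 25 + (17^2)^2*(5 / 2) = 10440137 / 50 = 208802.74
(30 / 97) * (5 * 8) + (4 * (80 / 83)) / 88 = 1099480 / 88561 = 12.41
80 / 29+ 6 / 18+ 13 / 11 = 4090 / 957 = 4.27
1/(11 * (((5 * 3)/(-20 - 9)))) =-29/165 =-0.18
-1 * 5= -5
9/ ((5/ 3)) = 27/ 5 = 5.40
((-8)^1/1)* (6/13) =-48/13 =-3.69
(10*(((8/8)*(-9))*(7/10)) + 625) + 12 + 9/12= 2299/4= 574.75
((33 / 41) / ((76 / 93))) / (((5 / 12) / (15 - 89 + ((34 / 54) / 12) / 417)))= -681861895 / 3898116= -174.92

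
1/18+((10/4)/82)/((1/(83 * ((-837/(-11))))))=3127097/16236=192.60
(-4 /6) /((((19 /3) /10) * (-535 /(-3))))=-12 /2033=-0.01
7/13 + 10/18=128/117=1.09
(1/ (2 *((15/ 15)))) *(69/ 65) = 69/ 130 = 0.53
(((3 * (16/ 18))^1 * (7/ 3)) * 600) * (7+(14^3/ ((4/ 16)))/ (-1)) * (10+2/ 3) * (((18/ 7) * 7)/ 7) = -1123225600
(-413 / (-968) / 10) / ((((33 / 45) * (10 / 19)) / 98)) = 1153509 / 106480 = 10.83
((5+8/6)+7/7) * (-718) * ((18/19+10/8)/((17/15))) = -3297415/323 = -10208.72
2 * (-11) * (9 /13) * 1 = -198 /13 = -15.23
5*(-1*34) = -170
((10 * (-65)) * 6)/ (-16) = 975/ 4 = 243.75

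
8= 8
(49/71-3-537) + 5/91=-3484126/6461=-539.25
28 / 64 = 7 / 16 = 0.44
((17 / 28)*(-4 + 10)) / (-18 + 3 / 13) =-221 / 1078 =-0.21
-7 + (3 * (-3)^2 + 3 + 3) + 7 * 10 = 96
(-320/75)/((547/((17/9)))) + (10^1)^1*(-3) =-30.01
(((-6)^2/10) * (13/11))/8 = 117/220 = 0.53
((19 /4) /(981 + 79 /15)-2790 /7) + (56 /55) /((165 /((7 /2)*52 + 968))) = -58863891703 /150366216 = -391.47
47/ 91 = 0.52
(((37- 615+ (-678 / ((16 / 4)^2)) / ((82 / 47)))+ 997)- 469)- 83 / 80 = -75.33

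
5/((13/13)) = 5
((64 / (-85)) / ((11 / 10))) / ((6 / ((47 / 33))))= -0.16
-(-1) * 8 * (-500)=-4000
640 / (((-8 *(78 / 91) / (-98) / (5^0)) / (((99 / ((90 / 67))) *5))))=10111640 / 3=3370546.67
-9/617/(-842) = 9/519514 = 0.00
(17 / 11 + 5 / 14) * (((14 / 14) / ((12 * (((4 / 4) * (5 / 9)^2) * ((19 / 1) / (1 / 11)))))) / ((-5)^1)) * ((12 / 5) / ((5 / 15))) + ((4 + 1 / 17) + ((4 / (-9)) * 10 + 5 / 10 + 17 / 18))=360882117 / 341976250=1.06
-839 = -839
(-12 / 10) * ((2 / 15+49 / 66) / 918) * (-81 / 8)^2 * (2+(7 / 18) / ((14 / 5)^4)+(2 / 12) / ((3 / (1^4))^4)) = -91063883 / 386355200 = -0.24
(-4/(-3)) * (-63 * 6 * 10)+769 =-4271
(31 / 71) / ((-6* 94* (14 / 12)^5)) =-20088 / 56084959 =-0.00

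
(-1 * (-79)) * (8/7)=632/7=90.29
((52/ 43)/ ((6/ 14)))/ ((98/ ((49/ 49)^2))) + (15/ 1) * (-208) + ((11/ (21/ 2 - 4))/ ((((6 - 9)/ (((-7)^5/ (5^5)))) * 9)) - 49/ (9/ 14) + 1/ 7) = -1055094763421/ 330159375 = -3195.71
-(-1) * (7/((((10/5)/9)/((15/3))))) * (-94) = -14805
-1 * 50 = -50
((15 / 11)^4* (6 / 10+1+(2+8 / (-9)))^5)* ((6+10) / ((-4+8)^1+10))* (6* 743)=321297946441216 / 124521705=2580256.56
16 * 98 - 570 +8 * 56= 1446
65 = 65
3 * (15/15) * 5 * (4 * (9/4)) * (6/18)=45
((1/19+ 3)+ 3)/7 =115/133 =0.86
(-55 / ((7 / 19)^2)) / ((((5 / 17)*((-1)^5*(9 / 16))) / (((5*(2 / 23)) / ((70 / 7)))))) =1080112 / 10143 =106.49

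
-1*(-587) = 587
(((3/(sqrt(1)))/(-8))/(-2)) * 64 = 12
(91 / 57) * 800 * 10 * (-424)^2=130876928000 / 57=2296086456.14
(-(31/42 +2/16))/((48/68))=-2465/2016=-1.22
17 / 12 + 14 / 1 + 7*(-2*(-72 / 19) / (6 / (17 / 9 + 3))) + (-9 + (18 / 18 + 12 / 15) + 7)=22209 / 380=58.44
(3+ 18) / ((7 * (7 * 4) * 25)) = 0.00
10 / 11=0.91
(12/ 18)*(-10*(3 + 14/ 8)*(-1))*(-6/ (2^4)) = -95/ 8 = -11.88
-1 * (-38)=38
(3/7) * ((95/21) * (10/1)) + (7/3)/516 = 1470943/75852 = 19.39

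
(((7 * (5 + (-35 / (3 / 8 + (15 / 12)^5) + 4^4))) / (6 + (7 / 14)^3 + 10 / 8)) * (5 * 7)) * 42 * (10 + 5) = 1086635113200 / 207031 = 5248658.96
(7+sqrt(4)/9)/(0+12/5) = 325/108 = 3.01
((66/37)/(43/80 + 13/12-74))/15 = -0.00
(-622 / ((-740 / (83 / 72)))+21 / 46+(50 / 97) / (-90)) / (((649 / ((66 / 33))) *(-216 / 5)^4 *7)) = 3515885125 / 19591616791635001344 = 0.00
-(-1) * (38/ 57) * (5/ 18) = 5/ 27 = 0.19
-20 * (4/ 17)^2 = -320/ 289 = -1.11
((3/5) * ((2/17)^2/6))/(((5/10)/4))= 0.01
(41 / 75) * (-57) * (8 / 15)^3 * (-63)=2791936 / 9375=297.81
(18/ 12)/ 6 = 0.25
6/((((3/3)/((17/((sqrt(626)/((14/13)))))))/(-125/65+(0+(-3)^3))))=-268464 * sqrt(626)/52897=-126.98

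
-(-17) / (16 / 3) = 51 / 16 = 3.19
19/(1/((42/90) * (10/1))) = 88.67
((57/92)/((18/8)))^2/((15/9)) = 361/7935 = 0.05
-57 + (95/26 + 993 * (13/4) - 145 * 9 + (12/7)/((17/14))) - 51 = 1608275/884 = 1819.32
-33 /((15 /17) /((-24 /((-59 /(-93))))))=417384 /295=1414.86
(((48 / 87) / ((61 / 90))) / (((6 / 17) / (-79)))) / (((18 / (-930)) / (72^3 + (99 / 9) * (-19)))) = 6212293074800 / 1769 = 3511754140.64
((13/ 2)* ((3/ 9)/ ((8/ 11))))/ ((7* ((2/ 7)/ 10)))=715/ 48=14.90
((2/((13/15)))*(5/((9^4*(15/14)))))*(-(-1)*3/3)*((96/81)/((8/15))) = 2800/767637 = 0.00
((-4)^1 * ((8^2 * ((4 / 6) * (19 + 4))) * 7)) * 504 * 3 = -41545728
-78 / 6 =-13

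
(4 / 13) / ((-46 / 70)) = -140 / 299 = -0.47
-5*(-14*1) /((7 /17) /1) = 170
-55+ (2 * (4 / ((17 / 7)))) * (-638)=-36663 / 17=-2156.65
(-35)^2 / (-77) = -15.91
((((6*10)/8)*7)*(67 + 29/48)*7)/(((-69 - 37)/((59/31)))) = -46906475/105152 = -446.08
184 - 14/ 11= 182.73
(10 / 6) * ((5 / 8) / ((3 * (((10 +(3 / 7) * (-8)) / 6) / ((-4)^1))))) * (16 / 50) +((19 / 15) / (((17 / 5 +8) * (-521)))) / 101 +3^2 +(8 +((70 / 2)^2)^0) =17.59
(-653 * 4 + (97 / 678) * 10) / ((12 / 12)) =-884983 / 339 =-2610.57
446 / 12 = 223 / 6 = 37.17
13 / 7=1.86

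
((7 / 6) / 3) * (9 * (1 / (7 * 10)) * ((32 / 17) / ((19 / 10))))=16 / 323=0.05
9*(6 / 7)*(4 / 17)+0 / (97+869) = 216 / 119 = 1.82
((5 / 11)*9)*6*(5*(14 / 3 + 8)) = 17100 / 11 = 1554.55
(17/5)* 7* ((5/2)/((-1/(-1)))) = 119/2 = 59.50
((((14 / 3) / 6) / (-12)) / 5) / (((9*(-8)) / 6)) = 7 / 6480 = 0.00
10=10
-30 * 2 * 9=-540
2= 2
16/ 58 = 8/ 29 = 0.28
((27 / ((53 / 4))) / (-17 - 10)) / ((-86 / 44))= 88 / 2279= 0.04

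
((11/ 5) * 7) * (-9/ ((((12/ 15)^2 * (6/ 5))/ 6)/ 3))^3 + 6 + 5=-592027689319/ 4096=-144538010.09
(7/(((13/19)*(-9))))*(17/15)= -2261/1755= -1.29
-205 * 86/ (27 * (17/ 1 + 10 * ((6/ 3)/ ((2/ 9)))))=-17630/ 2889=-6.10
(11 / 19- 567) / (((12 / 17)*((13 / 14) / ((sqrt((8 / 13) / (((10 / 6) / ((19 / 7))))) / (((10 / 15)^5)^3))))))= -437531655213*sqrt(51870) / 263045120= -378823.89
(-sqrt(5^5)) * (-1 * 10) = 250 * sqrt(5) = 559.02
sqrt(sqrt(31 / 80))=31^(1 / 4) * 5^(3 / 4) / 10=0.79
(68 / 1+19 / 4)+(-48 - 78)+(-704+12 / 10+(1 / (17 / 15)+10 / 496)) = -755.15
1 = 1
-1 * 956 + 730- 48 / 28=-1594 / 7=-227.71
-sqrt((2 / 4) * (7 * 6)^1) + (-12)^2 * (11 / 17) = 1584 / 17 - sqrt(21) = 88.59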